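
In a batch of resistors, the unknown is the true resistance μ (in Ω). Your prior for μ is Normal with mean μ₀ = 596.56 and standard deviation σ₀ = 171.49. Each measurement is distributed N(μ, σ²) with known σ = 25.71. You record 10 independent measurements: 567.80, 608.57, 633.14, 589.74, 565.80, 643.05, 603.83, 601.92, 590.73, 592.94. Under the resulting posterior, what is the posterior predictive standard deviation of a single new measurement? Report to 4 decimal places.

26.9621

For Normal data with known variance σ², a Normal(μ₀, σ₀²) prior on μ is conjugate. Posterior precision = 1/σ₀² + n/σ²; posterior mean is the precision-weighted average of μ₀ and x̄.
σ₀² = 171.49² = 29408.8201, σ² = 25.71² = 661.0041; σ² + n·σ₀² = 661.0041 + 10·29408.8201 = 294749.2051.
Posterior precision = 1/σ₀² + n/σ² = 1/29408.8201 + 10/661.0041 = (σ² + n·σ₀²)/(σ₀²σ²) = 294749.2051/(29408.8201·661.0041); posterior variance σₙ² = σ₀²σ²/(σ² + n·σ₀²) = 29408.8201·661.0041/294749.2051 = 65.952173.
Predictive variance for one new observation = σₙ² + σ² = 29408.8201·661.0041/294749.2051 + 661.0041 = σ²·(σ₀² + 294749.2051)/294749.2051 = 661.0041·324158.0252/294749.2051 = 726.956273; SD = √(661.0041·324158.0252/294749.2051) = 26.9621.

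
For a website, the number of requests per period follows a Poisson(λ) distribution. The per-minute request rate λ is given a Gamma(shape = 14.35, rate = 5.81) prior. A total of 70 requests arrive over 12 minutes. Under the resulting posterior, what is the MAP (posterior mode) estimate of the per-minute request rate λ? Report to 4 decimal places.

4.6800

With a Gamma(shape α, rate β) prior, the Poisson likelihood is conjugate: the posterior is Gamma(α + ΣXᵢ, β + n).
Posterior: Gamma(α+S, β+n) = Gamma(14.35+70, 5.81+12) = Gamma(84.35, 17.81).
Mode of Gamma(α,β) for α≥1 is (α−1)/β = 83.35/17.81 = 4.6800.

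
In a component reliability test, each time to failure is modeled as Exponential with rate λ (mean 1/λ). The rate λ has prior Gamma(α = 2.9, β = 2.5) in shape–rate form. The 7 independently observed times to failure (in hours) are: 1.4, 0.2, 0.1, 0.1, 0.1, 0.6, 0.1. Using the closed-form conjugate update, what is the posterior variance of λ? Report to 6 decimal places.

With a Gamma(shape α, rate β) prior on the exponential rate λ, the posterior after n observations with total T = Σxᵢ is Gamma(α+n, β+T).
Sum of observations T = 2.6 hours; n = 7.
Posterior: Gamma(2.9+7, 2.5+2.6) = Gamma(9.9, 5.1).
Var = α/β² = 0.380623.

0.380623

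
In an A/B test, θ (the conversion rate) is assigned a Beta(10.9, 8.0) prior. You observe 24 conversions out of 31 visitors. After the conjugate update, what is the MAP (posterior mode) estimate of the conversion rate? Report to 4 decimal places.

The Beta prior is conjugate to a Binomial/Bernoulli likelihood; the update adds successes to α and failures to β.
Posterior: Beta(α+k, β+n−k) = Beta(10.9+24, 8.0+7) = Beta(34.9, 15.0).
Mode of Beta(a,b) for a,b>1 is (a−1)/(a+b−2) = 33.9/47.9 = 0.7077.

0.7077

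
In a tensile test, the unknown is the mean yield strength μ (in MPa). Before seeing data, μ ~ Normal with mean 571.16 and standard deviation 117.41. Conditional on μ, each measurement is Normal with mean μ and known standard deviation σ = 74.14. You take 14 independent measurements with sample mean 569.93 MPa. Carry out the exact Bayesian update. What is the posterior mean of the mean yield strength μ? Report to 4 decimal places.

569.9641

For Normal data with known variance σ², a Normal(μ₀, σ₀²) prior on μ is conjugate. Posterior precision = 1/σ₀² + n/σ²; posterior mean is the precision-weighted average of μ₀ and x̄.
n·x̄ = 14·569.93 = 7979.02.
σ₀² = 117.41² = 13785.1081, σ² = 74.14² = 5496.7396; σ² + n·σ₀² = 5496.7396 + 14·13785.1081 = 198488.253.
Posterior mean = (μ₀/σ₀² + n·x̄/σ²)/(1/σ₀² + n/σ²) = (σ²·μ₀ + σ₀²·n·x̄)/(σ² + n·σ₀²) = (5496.7396·571.16 + 13785.1081·7979.02)/198488.253 = 113131171.021998/198488.253 = 569.9641.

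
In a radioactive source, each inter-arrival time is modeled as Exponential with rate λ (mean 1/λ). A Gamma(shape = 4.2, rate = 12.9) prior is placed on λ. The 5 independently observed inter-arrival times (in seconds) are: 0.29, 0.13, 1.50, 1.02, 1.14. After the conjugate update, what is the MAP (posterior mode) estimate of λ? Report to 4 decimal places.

With a Gamma(shape α, rate β) prior on the exponential rate λ, the posterior after n observations with total T = Σxᵢ is Gamma(α+n, β+T).
Sum of observations T = 4.08 seconds; n = 5.
Posterior: Gamma(4.2+5, 12.9+4.08) = Gamma(9.2, 16.98).
Mode = (α−1)/β = 0.4829.

0.4829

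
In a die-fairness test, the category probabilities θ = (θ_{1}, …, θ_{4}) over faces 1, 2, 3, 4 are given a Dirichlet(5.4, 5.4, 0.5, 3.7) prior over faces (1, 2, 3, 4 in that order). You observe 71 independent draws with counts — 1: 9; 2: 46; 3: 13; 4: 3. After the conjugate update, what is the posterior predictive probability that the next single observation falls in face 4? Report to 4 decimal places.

The Dirichlet prior is conjugate to the Multinomial likelihood: each posterior αⱼ = prior αⱼ + observed count nⱼ.
Posterior concentration: (14.4, 51.4, 13.5, 6.7), total = 86.0.
P(next = 4 | data) = α_{4}/Σα = 0.0779.

0.0779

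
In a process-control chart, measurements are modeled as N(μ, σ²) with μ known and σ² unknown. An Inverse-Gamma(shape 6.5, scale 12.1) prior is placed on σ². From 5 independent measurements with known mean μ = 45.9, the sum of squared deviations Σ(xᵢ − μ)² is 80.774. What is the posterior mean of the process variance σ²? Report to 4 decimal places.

6.5609

With known mean μ and an Inverse-Gamma(α, β) prior on σ², the Normal likelihood is conjugate: posterior is Inv-Gamma(α + n/2, β + Σ(xᵢ−μ)²/2).
Posterior: Inv-Gamma(6.5 + 5/2, 12.1 + 80.774/2) = Inv-Gamma(9.00, 52.4870).
E[σ²|data] = β/(α−1) = 52.4870/8.00 = 6.5609.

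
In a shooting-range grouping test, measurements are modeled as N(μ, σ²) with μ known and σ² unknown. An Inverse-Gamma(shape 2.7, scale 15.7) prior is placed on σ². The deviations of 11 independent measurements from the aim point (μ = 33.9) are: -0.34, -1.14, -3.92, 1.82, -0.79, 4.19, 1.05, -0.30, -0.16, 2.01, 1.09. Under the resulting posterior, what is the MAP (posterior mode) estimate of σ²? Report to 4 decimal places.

With known mean μ and an Inverse-Gamma(α, β) prior on σ², the Normal likelihood is conjugate: posterior is Inv-Gamma(α + n/2, β + Σ(xᵢ−μ)²/2).
Σ(xᵢ−μ)² = (-0.34)² + (-1.14)² + (-3.92)² + (1.82)² + (-0.79)² + (4.19)² + (1.05)² + (-0.30)² + (-0.16)² + (2.01)² + (1.09)² = 44.7205.
Posterior: Inv-Gamma(2.7 + 11/2, 15.7 + 44.7205/2) = Inv-Gamma(8.20, 38.06025).
Mode = β/(α+1) = 38.06025/9.20 = 4.1370.

4.1370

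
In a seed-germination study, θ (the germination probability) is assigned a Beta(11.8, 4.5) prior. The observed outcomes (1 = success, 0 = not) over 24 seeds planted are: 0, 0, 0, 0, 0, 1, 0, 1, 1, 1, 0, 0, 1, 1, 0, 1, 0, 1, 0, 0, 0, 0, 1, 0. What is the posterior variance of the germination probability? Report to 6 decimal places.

The Beta prior is conjugate to a Binomial/Bernoulli likelihood; the update adds successes to α and failures to β.
Posterior: Beta(α+k, β+n−k) = Beta(11.8+9, 4.5+15) = Beta(20.8, 19.5).
Var = αβ/((α+β)²(α+β+1)) = 20.8·19.5/(40.3²·41.3) = 0.006047.

0.006047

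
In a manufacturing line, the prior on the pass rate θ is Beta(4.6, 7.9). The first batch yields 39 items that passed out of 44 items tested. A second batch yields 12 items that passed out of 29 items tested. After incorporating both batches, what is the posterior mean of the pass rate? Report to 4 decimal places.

The Beta prior is conjugate to a Binomial/Bernoulli likelihood; the update adds successes to α and failures to β.
After batch 1: Beta(4.6+39, 7.9+5) = Beta(43.6, 12.9).
After batch 2: Beta(43.6+12, 12.9+17) = Beta(55.6, 29.9).
Posterior mean = α/(α+β) = 55.6/85.5 = 0.6503.

0.6503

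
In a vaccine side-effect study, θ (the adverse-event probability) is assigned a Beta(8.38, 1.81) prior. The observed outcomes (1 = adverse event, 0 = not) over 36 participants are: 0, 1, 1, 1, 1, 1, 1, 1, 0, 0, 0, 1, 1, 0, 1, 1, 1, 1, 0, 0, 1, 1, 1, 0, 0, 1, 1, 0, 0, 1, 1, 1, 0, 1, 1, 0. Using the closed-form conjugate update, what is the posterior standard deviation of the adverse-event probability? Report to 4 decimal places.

0.0679

The Beta prior is conjugate to a Binomial/Bernoulli likelihood; the update adds successes to α and failures to β.
Posterior: Beta(α+k, β+n−k) = Beta(8.38+23, 1.81+13) = Beta(31.38, 14.81).
Var = αβ/((α+β)²(α+β+1)) = 31.38·14.81/(46.19²·47.19) = 0.00461596; SD = √0.00461596 = 0.0679.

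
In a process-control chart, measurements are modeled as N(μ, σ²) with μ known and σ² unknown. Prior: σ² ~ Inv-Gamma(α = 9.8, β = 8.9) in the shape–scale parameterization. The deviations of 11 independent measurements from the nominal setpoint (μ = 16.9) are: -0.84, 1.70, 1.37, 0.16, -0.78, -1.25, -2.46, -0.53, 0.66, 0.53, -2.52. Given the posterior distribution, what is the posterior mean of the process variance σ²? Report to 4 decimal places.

With known mean μ and an Inverse-Gamma(α, β) prior on σ², the Normal likelihood is conjugate: posterior is Inv-Gamma(α + n/2, β + Σ(xᵢ−μ)²/2).
Σ(xᵢ−μ)² = (-0.84)² + (1.70)² + (1.37)² + (0.16)² + (-0.78)² + (-1.25)² + (-2.46)² + (-0.53)² + (0.66)² + (0.53)² + (-2.52)² = 21.0684.
Posterior: Inv-Gamma(9.8 + 11/2, 8.9 + 21.0684/2) = Inv-Gamma(15.30, 19.43420).
E[σ²|data] = β/(α−1) = 19.43420/14.30 = 1.3590.

1.3590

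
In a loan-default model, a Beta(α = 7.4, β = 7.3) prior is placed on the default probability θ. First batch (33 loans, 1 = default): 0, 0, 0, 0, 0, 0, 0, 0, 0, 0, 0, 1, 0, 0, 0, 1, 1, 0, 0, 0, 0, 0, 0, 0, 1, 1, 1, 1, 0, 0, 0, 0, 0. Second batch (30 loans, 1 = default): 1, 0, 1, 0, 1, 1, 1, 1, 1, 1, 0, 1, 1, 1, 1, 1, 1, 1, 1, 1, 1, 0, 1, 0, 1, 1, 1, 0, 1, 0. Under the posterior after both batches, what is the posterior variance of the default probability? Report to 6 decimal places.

0.003172

The Beta prior is conjugate to a Binomial/Bernoulli likelihood; the update adds successes to α and failures to β.
After batch 1: Beta(7.4+7, 7.3+26) = Beta(14.4, 33.3).
After batch 2: Beta(14.4+23, 33.3+7) = Beta(37.4, 40.3).
Var = αβ/((α+β)²(α+β+1)) = 37.4·40.3/(77.7²·78.7) = 0.003172.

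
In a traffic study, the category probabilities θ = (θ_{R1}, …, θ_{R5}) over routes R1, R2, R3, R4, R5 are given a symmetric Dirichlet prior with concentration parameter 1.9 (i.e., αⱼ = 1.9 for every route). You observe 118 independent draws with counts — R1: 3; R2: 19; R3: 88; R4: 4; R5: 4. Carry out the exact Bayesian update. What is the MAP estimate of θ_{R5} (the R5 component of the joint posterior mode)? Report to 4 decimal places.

The Dirichlet prior is conjugate to the Multinomial likelihood: each posterior αⱼ = prior αⱼ + observed count nⱼ.
Posterior concentration: (4.9, 20.9, 89.9, 5.9, 5.9), total = 127.5.
Joint mode component: (α_{R5}−1)/(Σα−K) = 4.9/122.5 = 0.0400.

0.0400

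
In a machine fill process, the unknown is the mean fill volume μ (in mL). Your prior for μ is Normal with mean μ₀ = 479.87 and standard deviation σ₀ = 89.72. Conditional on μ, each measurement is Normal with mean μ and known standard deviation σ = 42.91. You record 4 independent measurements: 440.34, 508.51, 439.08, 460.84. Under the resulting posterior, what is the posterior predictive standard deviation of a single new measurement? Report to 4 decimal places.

For Normal data with known variance σ², a Normal(μ₀, σ₀²) prior on μ is conjugate. Posterior precision = 1/σ₀² + n/σ²; posterior mean is the precision-weighted average of μ₀ and x̄.
σ₀² = 89.72² = 8049.6784, σ² = 42.91² = 1841.2681; σ² + n·σ₀² = 1841.2681 + 4·8049.6784 = 34039.9817.
Posterior precision = 1/σ₀² + n/σ² = 1/8049.6784 + 4/1841.2681 = (σ² + n·σ₀²)/(σ₀²σ²) = 34039.9817/(8049.6784·1841.2681); posterior variance σₙ² = σ₀²σ²/(σ² + n·σ₀²) = 8049.6784·1841.2681/34039.9817 = 435.417862.
Predictive variance for one new observation = σₙ² + σ² = 8049.6784·1841.2681/34039.9817 + 1841.2681 = σ²·(σ₀² + 34039.9817)/34039.9817 = 1841.2681·42089.6601/34039.9817 = 2276.685962; SD = √(1841.2681·42089.6601/34039.9817) = 47.7146.

47.7146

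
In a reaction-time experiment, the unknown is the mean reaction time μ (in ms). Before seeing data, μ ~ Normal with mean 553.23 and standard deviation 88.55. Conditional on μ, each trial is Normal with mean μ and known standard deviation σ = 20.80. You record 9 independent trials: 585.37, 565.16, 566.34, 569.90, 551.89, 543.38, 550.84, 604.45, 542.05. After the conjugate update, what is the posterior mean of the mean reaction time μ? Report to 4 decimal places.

564.3076

For Normal data with known variance σ², a Normal(μ₀, σ₀²) prior on μ is conjugate. Posterior precision = 1/σ₀² + n/σ²; posterior mean is the precision-weighted average of μ₀ and x̄.
Σxᵢ = 585.37 + 565.16 + 566.34 + 569.90 + 551.89 + 543.38 + 550.84 + 604.45 + 542.05 = 5079.38, so n·x̄ = 5079.38.
σ₀² = 88.55² = 7841.1025, σ² = 20.80² = 432.64; σ² + n·σ₀² = 432.64 + 9·7841.1025 = 71002.5625.
Posterior mean = (μ₀/σ₀² + n·x̄/σ²)/(1/σ₀² + n/σ²) = (σ²·μ₀ + σ₀²·n·x̄)/(σ² + n·σ₀²) = (432.64·553.23 + 7841.1025·5079.38)/71002.5625 = 40067288.64365/71002.5625 = 564.3076.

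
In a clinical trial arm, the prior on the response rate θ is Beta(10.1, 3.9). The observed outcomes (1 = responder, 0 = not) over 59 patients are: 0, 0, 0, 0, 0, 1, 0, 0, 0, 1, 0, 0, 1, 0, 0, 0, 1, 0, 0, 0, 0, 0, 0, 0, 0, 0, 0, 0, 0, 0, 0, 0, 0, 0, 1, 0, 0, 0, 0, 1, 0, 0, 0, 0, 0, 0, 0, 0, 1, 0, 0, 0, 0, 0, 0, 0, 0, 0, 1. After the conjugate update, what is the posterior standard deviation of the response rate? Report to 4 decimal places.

The Beta prior is conjugate to a Binomial/Bernoulli likelihood; the update adds successes to α and failures to β.
Posterior: Beta(α+k, β+n−k) = Beta(10.1+8, 3.9+51) = Beta(18.1, 54.9).
Var = αβ/((α+β)²(α+β+1)) = 18.1·54.9/(73.0²·74.0) = 0.00251984; SD = √0.00251984 = 0.0502.

0.0502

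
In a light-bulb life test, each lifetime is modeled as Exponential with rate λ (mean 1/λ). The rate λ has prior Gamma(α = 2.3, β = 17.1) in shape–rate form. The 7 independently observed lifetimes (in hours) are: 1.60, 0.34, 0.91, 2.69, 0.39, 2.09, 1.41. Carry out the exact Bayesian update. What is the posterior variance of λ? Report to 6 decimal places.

With a Gamma(shape α, rate β) prior on the exponential rate λ, the posterior after n observations with total T = Σxᵢ is Gamma(α+n, β+T).
Sum of observations T = 9.43 hours; n = 7.
Posterior: Gamma(2.3+7, 17.1+9.43) = Gamma(9.3, 26.53).
Var = α/β² = 0.013213.

0.013213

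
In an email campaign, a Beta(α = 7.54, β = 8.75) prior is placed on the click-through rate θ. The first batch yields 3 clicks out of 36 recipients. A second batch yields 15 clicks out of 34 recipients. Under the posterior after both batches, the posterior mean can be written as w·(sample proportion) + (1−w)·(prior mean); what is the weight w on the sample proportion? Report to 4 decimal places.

0.8112

The Beta prior is conjugate to a Binomial/Bernoulli likelihood; the update adds successes to α and failures to β.
Total number of recipients: n = 36 + 34 = 70.
Posterior mean = (α₀+k)/(α₀+β₀+n) = [n/(α₀+β₀+n)]·(k/n) + [(α₀+β₀)/(α₀+β₀+n)]·α₀/(α₀+β₀), so only n and the prior enter the weight.
The weight on the data is w = n/(α₀+β₀+n) = 70/(7.54+8.75+70) = 70/86.29 = 0.8112.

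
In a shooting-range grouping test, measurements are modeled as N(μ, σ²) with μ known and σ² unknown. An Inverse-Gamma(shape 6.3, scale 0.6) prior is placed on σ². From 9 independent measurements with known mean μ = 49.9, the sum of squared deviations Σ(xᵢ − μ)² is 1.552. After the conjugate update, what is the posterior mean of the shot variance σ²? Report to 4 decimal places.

With known mean μ and an Inverse-Gamma(α, β) prior on σ², the Normal likelihood is conjugate: posterior is Inv-Gamma(α + n/2, β + Σ(xᵢ−μ)²/2).
Posterior: Inv-Gamma(6.3 + 9/2, 0.6 + 1.552/2) = Inv-Gamma(10.80, 1.3760).
E[σ²|data] = β/(α−1) = 1.3760/9.80 = 0.1404.

0.1404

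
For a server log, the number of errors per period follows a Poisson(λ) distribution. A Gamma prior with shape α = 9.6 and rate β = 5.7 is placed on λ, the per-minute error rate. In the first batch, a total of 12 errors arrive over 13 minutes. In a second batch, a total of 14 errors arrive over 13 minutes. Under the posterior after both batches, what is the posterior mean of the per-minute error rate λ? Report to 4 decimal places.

1.1230

With a Gamma(shape α, rate β) prior, the Poisson likelihood is conjugate: the posterior is Gamma(α + ΣXᵢ, β + n).
After batch 1: Gamma(α+S, β+n) = Gamma(9.6+12, 5.7+13) = Gamma(21.6, 18.7).
After batch 2: Gamma(α+S, β+n) = Gamma(21.6+14, 18.7+13) = Gamma(35.6, 31.7).
Posterior mean = α/β = 35.6/31.7 = 1.1230.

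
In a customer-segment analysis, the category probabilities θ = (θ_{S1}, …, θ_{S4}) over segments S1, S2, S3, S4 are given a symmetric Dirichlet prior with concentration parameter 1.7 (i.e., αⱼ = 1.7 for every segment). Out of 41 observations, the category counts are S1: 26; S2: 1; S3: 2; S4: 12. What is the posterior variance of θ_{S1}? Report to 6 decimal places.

0.004993

The Dirichlet prior is conjugate to the Multinomial likelihood: each posterior αⱼ = prior αⱼ + observed count nⱼ.
Posterior concentration: (27.7, 2.7, 3.7, 13.7), total = 47.8.
Var[θ_j] = α_j(Σα−α_j)/((Σα)²(Σα+1)) = 27.7·20.1/(47.8²·48.8) = 0.004993.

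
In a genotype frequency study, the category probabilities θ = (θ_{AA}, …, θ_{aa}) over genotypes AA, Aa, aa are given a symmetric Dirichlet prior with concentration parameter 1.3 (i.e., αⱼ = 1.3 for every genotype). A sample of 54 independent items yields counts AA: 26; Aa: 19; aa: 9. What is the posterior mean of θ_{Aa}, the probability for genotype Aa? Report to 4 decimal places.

The Dirichlet prior is conjugate to the Multinomial likelihood: each posterior αⱼ = prior αⱼ + observed count nⱼ.
Posterior concentration: (27.3, 20.3, 10.3), total = 57.9.
E[θ_{Aa}|data] = α_{Aa}/Σα = 20.3/57.9 = 0.3506.

0.3506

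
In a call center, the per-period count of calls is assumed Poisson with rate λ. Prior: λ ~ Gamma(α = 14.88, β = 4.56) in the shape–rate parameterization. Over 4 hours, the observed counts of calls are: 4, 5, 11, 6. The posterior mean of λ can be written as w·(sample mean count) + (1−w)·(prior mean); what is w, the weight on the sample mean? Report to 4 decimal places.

With a Gamma(shape α, rate β) prior, the Poisson likelihood is conjugate: the posterior is Gamma(α + ΣXᵢ, β + n).
Posterior mean = (α₀+S)/(β₀+n) = [n/(β₀+n)]·(S/n) + [β₀/(β₀+n)]·(α₀/β₀), so only n and β₀ enter the weight.
Weight on data w = n/(β₀+n) = 4/(4.56+4) = 4/8.56 = 0.4673.

0.4673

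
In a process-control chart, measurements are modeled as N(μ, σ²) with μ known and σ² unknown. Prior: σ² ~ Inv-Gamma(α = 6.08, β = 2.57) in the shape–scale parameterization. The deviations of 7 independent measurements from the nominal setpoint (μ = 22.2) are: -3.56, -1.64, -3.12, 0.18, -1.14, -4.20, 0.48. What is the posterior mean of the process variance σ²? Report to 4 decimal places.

With known mean μ and an Inverse-Gamma(α, β) prior on σ², the Normal likelihood is conjugate: posterior is Inv-Gamma(α + n/2, β + Σ(xᵢ−μ)²/2).
Σ(xᵢ−μ)² = (-3.56)² + (-1.64)² + (-3.12)² + (0.18)² + (-1.14)² + (-4.20)² + (0.48)² = 44.3000.
Posterior: Inv-Gamma(6.08 + 7/2, 2.57 + 44.3000/2) = Inv-Gamma(9.58, 24.72000).
E[σ²|data] = β/(α−1) = 24.72000/8.58 = 2.8811.

2.8811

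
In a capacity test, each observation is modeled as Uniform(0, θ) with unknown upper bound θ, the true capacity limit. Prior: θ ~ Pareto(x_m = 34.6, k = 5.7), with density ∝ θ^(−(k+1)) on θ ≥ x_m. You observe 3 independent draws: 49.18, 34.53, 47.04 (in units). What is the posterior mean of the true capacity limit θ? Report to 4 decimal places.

55.5670

A Pareto(scale x_m, shape k) prior on the upper bound θ of Uniform(0, θ) is conjugate: posterior is Pareto(max(x_m, max xᵢ), k + n).
Sample maximum = 49.18; prior scale x_m = 34.6 → posterior scale = max = 49.18.
Posterior shape = 5.7 + 3 = 8.7.
E[θ|data] = k·x_m/(k−1) = 8.7·49.18/7.7 = 55.5670.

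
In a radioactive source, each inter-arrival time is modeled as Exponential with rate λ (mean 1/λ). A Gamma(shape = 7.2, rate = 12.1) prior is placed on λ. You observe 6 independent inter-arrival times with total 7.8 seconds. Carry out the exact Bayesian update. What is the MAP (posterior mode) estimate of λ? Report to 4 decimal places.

With a Gamma(shape α, rate β) prior on the exponential rate λ, the posterior after n observations with total T = Σxᵢ is Gamma(α+n, β+T).
Posterior: Gamma(7.2+6, 12.1+7.8) = Gamma(13.2, 19.9).
Mode = (α−1)/β = 0.6131.

0.6131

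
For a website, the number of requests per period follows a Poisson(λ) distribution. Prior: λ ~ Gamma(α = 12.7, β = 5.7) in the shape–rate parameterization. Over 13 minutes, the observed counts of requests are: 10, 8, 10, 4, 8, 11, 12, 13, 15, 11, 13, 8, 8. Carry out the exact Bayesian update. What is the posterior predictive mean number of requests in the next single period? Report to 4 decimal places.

With a Gamma(shape α, rate β) prior, the Poisson likelihood is conjugate: the posterior is Gamma(α + ΣXᵢ, β + n).
Sum of counts S = 131 over n = 13 minutes.
Posterior: Gamma(α+S, β+n) = Gamma(12.7+131, 5.7+13) = Gamma(143.7, 18.7).
The predictive distribution for one future period is NegBinom with mean α/β = 7.6845.

7.6845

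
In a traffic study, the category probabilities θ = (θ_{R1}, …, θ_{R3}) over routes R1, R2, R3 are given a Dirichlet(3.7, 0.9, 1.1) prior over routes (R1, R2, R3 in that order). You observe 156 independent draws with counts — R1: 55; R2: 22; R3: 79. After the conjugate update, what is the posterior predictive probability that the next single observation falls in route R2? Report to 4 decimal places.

0.1416

The Dirichlet prior is conjugate to the Multinomial likelihood: each posterior αⱼ = prior αⱼ + observed count nⱼ.
Posterior concentration: (58.7, 22.9, 80.1), total = 161.7.
P(next = R2 | data) = α_{R2}/Σα = 0.1416.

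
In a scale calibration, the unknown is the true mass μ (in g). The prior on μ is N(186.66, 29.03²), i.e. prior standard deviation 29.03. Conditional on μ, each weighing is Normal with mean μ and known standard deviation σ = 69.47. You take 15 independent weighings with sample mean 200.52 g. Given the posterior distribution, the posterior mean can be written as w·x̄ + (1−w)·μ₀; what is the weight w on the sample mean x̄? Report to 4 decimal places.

0.7237

For Normal data with known variance σ², a Normal(μ₀, σ₀²) prior on μ is conjugate. Posterior precision = 1/σ₀² + n/σ²; posterior mean is the precision-weighted average of μ₀ and x̄.
σ₀² = 29.03² = 842.7409, σ² = 69.47² = 4826.0809. Prior precision 1/σ₀² = 1/842.7409; data precision n/σ² = 15/4826.0809.
w = (n/σ²)/(1/σ₀² + n/σ²) = n·σ₀²/(σ² + n·σ₀²) = 15·842.7409/(4826.0809 + 15·842.7409) = 12641.1135/17467.1944 = 0.7237.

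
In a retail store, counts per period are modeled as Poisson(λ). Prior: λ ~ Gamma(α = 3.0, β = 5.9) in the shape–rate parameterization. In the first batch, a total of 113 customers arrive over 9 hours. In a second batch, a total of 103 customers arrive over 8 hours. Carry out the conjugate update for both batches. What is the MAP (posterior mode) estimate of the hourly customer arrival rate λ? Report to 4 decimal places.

With a Gamma(shape α, rate β) prior, the Poisson likelihood is conjugate: the posterior is Gamma(α + ΣXᵢ, β + n).
After batch 1: Gamma(α+S, β+n) = Gamma(3.0+113, 5.9+9) = Gamma(116.0, 14.9).
After batch 2: Gamma(α+S, β+n) = Gamma(116.0+103, 14.9+8) = Gamma(219.0, 22.9).
Mode of Gamma(α,β) for α≥1 is (α−1)/β = 218.0/22.9 = 9.5197.

9.5197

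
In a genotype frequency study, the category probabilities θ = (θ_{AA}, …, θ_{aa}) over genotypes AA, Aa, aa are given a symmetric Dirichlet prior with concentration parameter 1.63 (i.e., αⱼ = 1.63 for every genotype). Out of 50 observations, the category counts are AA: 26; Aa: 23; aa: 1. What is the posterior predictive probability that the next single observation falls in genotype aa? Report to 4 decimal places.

0.0479

The Dirichlet prior is conjugate to the Multinomial likelihood: each posterior αⱼ = prior αⱼ + observed count nⱼ.
Posterior concentration: (27.63, 24.63, 2.63), total = 54.89.
P(next = aa | data) = α_{aa}/Σα = 0.0479.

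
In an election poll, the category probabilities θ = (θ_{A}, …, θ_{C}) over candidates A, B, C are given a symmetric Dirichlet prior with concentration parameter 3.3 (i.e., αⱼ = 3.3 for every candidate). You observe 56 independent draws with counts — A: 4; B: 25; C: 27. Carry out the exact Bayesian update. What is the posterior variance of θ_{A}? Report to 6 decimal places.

0.001472

The Dirichlet prior is conjugate to the Multinomial likelihood: each posterior αⱼ = prior αⱼ + observed count nⱼ.
Posterior concentration: (7.3, 28.3, 30.3), total = 65.9.
Var[θ_j] = α_j(Σα−α_j)/((Σα)²(Σα+1)) = 7.3·58.6/(65.9²·66.9) = 0.001472.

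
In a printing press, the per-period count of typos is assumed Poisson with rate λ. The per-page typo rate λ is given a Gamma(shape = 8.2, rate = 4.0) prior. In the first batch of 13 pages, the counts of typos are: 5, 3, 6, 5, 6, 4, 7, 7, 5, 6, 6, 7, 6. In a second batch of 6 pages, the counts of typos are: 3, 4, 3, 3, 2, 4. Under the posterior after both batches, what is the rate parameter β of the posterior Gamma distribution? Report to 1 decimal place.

With a Gamma(shape α, rate β) prior, the Poisson likelihood is conjugate: the posterior is Gamma(α + ΣXᵢ, β + n).
Batch 1: sum of counts S = 73 over n = 13 pages.
After batch 1: Gamma(α+S, β+n) = Gamma(8.2+73, 4.0+13) = Gamma(81.2, 17.0).
Batch 2: sum of counts S = 19 over n = 6 pages.
After batch 2: Gamma(α+S, β+n) = Gamma(81.2+19, 17.0+6) = Gamma(100.2, 23.0).
Posterior β = 23.0.

23.0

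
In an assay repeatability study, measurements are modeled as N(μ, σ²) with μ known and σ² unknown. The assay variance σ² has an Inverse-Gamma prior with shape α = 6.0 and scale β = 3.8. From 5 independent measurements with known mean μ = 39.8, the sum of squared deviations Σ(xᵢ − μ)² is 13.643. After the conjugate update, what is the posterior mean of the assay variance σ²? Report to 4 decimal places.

1.4162

With known mean μ and an Inverse-Gamma(α, β) prior on σ², the Normal likelihood is conjugate: posterior is Inv-Gamma(α + n/2, β + Σ(xᵢ−μ)²/2).
Posterior: Inv-Gamma(6.0 + 5/2, 3.8 + 13.643/2) = Inv-Gamma(8.50, 10.6215).
E[σ²|data] = β/(α−1) = 10.6215/7.50 = 1.4162.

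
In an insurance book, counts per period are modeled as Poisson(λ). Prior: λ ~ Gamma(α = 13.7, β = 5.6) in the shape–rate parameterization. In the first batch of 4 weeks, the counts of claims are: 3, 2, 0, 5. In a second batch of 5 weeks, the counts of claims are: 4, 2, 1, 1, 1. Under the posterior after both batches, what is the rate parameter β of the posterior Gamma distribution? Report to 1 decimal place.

With a Gamma(shape α, rate β) prior, the Poisson likelihood is conjugate: the posterior is Gamma(α + ΣXᵢ, β + n).
Batch 1: sum of counts S = 10 over n = 4 weeks.
After batch 1: Gamma(α+S, β+n) = Gamma(13.7+10, 5.6+4) = Gamma(23.7, 9.6).
Batch 2: sum of counts S = 9 over n = 5 weeks.
After batch 2: Gamma(α+S, β+n) = Gamma(23.7+9, 9.6+5) = Gamma(32.7, 14.6).
Posterior β = 14.6.

14.6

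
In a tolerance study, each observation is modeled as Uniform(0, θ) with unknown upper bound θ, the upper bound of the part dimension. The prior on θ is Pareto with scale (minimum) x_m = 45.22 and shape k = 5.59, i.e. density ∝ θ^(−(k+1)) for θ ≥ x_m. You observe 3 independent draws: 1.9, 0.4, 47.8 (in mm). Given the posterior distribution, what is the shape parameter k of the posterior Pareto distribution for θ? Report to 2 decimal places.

8.59

A Pareto(scale x_m, shape k) prior on the upper bound θ of Uniform(0, θ) is conjugate: posterior is Pareto(max(x_m, max xᵢ), k + n).
Sample maximum = 47.8; prior scale x_m = 45.22 → posterior scale = max = 47.80.
Posterior shape = 5.59 + 3 = 8.59.
Posterior shape k = 8.59.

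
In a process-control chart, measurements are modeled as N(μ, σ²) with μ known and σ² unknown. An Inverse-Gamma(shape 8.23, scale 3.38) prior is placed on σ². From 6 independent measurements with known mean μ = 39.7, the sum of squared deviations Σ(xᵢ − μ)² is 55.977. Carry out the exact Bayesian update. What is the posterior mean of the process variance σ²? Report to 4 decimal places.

With known mean μ and an Inverse-Gamma(α, β) prior on σ², the Normal likelihood is conjugate: posterior is Inv-Gamma(α + n/2, β + Σ(xᵢ−μ)²/2).
Posterior: Inv-Gamma(8.23 + 6/2, 3.38 + 55.977/2) = Inv-Gamma(11.23, 31.3685).
E[σ²|data] = β/(α−1) = 31.3685/10.23 = 3.0663.

3.0663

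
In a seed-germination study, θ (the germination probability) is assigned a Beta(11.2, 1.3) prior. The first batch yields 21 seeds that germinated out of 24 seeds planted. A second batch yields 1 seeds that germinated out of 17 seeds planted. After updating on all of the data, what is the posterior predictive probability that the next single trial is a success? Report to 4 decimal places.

0.6206

The Beta prior is conjugate to a Binomial/Bernoulli likelihood; the update adds successes to α and failures to β.
After batch 1: Beta(11.2+21, 1.3+3) = Beta(32.2, 4.3).
After batch 2: Beta(32.2+1, 4.3+16) = Beta(33.2, 20.3).
For a single future Bernoulli trial, P(success | data) = α/(α+β) = 0.6206.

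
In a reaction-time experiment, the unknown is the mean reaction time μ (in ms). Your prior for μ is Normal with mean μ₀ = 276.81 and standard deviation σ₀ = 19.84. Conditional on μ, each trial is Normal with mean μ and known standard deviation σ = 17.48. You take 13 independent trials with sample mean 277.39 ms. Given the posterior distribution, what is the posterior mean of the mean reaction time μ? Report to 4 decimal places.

For Normal data with known variance σ², a Normal(μ₀, σ₀²) prior on μ is conjugate. Posterior precision = 1/σ₀² + n/σ²; posterior mean is the precision-weighted average of μ₀ and x̄.
n·x̄ = 13·277.39 = 3606.07.
σ₀² = 19.84² = 393.6256, σ² = 17.48² = 305.5504; σ² + n·σ₀² = 305.5504 + 13·393.6256 = 5422.6832.
Posterior mean = (μ₀/σ₀² + n·x̄/σ²)/(1/σ₀² + n/σ²) = (σ²·μ₀ + σ₀²·n·x̄)/(σ² + n·σ₀²) = (305.5504·276.81 + 393.6256·3606.07)/5422.6832 = 1504020.873616/5422.6832 = 277.3573.

277.3573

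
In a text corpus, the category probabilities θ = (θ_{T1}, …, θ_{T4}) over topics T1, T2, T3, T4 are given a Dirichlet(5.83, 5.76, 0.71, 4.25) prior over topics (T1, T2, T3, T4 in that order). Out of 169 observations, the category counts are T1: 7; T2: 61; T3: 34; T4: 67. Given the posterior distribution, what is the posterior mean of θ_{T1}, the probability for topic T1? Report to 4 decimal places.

The Dirichlet prior is conjugate to the Multinomial likelihood: each posterior αⱼ = prior αⱼ + observed count nⱼ.
Posterior concentration: (12.83, 66.76, 34.71, 71.25), total = 185.55.
E[θ_{T1}|data] = α_{T1}/Σα = 12.83/185.55 = 0.0691.

0.0691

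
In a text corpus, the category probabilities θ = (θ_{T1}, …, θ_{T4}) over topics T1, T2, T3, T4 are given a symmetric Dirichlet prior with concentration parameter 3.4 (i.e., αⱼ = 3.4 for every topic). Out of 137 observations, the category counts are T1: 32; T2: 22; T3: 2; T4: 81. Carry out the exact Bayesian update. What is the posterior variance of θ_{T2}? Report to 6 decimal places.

The Dirichlet prior is conjugate to the Multinomial likelihood: each posterior αⱼ = prior αⱼ + observed count nⱼ.
Posterior concentration: (35.4, 25.4, 5.4, 84.4), total = 150.6.
Var[θ_j] = α_j(Σα−α_j)/((Σα)²(Σα+1)) = 25.4·125.2/(150.6²·151.6) = 0.000925.

0.000925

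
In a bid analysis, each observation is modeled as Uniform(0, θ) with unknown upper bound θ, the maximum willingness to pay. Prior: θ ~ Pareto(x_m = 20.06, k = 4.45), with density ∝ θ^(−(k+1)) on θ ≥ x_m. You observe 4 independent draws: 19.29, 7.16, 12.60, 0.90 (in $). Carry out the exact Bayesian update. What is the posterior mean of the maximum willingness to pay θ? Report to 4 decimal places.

22.7526

A Pareto(scale x_m, shape k) prior on the upper bound θ of Uniform(0, θ) is conjugate: posterior is Pareto(max(x_m, max xᵢ), k + n).
Sample maximum = 19.29; prior scale x_m = 20.06 → posterior scale = max = 20.06.
Posterior shape = 4.45 + 4 = 8.45.
E[θ|data] = k·x_m/(k−1) = 8.45·20.06/7.45 = 22.7526.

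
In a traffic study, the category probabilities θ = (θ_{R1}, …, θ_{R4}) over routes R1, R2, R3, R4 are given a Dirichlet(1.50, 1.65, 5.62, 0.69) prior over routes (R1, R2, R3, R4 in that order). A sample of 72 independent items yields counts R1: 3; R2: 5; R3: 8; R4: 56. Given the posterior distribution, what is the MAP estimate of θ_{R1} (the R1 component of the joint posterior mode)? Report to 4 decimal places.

0.0452

The Dirichlet prior is conjugate to the Multinomial likelihood: each posterior αⱼ = prior αⱼ + observed count nⱼ.
Posterior concentration: (4.50, 6.65, 13.62, 56.69), total = 81.46.
Joint mode component: (α_{R1}−1)/(Σα−K) = 3.50/77.46 = 0.0452.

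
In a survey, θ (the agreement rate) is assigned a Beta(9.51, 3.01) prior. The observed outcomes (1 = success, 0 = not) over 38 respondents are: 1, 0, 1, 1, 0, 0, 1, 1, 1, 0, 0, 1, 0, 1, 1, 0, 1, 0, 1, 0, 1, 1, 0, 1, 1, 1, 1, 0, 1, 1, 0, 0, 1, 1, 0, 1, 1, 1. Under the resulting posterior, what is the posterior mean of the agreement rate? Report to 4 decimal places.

0.6633

The Beta prior is conjugate to a Binomial/Bernoulli likelihood; the update adds successes to α and failures to β.
Posterior: Beta(α+k, β+n−k) = Beta(9.51+24, 3.01+14) = Beta(33.51, 17.01).
Posterior mean = α/(α+β) = 33.51/50.52 = 0.6633.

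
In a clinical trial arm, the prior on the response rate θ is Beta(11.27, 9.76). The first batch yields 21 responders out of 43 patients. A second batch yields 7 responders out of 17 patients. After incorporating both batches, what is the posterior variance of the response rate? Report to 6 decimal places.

The Beta prior is conjugate to a Binomial/Bernoulli likelihood; the update adds successes to α and failures to β.
After batch 1: Beta(11.27+21, 9.76+22) = Beta(32.27, 31.76).
After batch 2: Beta(32.27+7, 31.76+10) = Beta(39.27, 41.76).
Var = αβ/((α+β)²(α+β+1)) = 39.27·41.76/(81.03²·82.03) = 0.003045.

0.003045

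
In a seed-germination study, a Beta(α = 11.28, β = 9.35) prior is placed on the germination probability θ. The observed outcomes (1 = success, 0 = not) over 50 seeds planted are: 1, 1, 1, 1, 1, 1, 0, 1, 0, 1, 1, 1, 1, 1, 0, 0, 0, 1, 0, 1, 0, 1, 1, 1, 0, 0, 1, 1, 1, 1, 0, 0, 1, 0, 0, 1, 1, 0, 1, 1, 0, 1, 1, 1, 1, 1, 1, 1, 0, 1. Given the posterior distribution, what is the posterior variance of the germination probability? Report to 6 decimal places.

0.003212

The Beta prior is conjugate to a Binomial/Bernoulli likelihood; the update adds successes to α and failures to β.
Posterior: Beta(α+k, β+n−k) = Beta(11.28+34, 9.35+16) = Beta(45.28, 25.35).
Var = αβ/((α+β)²(α+β+1)) = 45.28·25.35/(70.63²·71.63) = 0.003212.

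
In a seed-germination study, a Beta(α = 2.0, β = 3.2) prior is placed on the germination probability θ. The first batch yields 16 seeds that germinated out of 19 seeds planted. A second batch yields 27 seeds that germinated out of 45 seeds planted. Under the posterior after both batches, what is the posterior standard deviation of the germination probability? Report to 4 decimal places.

0.0569

The Beta prior is conjugate to a Binomial/Bernoulli likelihood; the update adds successes to α and failures to β.
After batch 1: Beta(2.0+16, 3.2+3) = Beta(18.0, 6.2).
After batch 2: Beta(18.0+27, 6.2+18) = Beta(45.0, 24.2).
Var = αβ/((α+β)²(α+β+1)) = 45.0·24.2/(69.2²·70.2) = 0.00323950; SD = √0.00323950 = 0.0569.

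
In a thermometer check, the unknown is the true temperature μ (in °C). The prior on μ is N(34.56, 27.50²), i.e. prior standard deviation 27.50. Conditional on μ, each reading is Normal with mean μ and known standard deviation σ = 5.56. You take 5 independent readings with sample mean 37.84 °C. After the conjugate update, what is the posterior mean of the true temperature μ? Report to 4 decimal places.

37.8134

For Normal data with known variance σ², a Normal(μ₀, σ₀²) prior on μ is conjugate. Posterior precision = 1/σ₀² + n/σ²; posterior mean is the precision-weighted average of μ₀ and x̄.
n·x̄ = 5·37.84 = 189.2.
σ₀² = 27.50² = 756.25, σ² = 5.56² = 30.9136; σ² + n·σ₀² = 30.9136 + 5·756.25 = 3812.1636.
Posterior mean = (μ₀/σ₀² + n·x̄/σ²)/(1/σ₀² + n/σ²) = (σ²·μ₀ + σ₀²·n·x̄)/(σ² + n·σ₀²) = (30.9136·34.56 + 756.25·189.2)/3812.1636 = 144150.874016/3812.1636 = 37.8134.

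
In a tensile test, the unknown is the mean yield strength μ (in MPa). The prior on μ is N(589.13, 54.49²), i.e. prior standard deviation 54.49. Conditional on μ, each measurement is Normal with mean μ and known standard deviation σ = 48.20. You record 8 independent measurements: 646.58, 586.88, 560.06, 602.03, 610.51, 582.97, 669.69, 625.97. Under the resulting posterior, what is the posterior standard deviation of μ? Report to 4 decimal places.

For Normal data with known variance σ², a Normal(μ₀, σ₀²) prior on μ is conjugate. Posterior precision = 1/σ₀² + n/σ²; posterior mean is the precision-weighted average of μ₀ and x̄.
σ₀² = 54.49² = 2969.1601, σ² = 48.20² = 2323.24; σ² + n·σ₀² = 2323.24 + 8·2969.1601 = 26076.5208.
Posterior precision = 1/σ₀² + n/σ² = 1/2969.1601 + 8/2323.24 = (σ² + n·σ₀²)/(σ₀²σ²) = 26076.5208/(2969.1601·2323.24); posterior variance σₙ² = σ₀²σ²/(σ² + n·σ₀²) = 2969.1601·2323.24/26076.5208 = 264.531897.
Posterior SD = √σₙ² = √(2969.1601·2323.24/26076.5208) = 16.2644.

16.2644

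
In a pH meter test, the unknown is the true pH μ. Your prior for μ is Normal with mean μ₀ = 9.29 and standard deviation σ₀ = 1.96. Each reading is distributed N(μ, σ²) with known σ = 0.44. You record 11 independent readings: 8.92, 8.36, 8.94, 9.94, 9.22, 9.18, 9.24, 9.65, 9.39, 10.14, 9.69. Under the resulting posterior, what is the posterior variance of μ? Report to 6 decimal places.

For Normal data with known variance σ², a Normal(μ₀, σ₀²) prior on μ is conjugate. Posterior precision = 1/σ₀² + n/σ²; posterior mean is the precision-weighted average of μ₀ and x̄.
σ₀² = 1.96² = 3.8416, σ² = 0.44² = 0.1936; σ² + n·σ₀² = 0.1936 + 11·3.8416 = 42.4512.
Posterior precision = 1/σ₀² + n/σ² = 1/3.8416 + 11/0.1936 = (σ² + n·σ₀²)/(σ₀²σ²) = 42.4512/(3.8416·0.1936); posterior variance σₙ² = σ₀²σ²/(σ² + n·σ₀²) = 3.8416·0.1936/42.4512 = 0.017520.

0.017520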